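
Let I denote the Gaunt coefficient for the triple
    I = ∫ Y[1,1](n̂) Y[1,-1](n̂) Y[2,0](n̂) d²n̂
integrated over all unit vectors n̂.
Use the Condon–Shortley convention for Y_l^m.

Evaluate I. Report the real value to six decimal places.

0.126157

Checks pass: Σm=0; 4 even; l₃=2∈[0,2].
(2·1+1)(2·1+1)(2·2+1) = 45
Δ: 0! 2! 2! / 5! → 1/30
sum: t=0:+1/1 = 1/1
3j²(1 1 2; 0 0 0) = Δ·Π!·Σ² = 2/15  (sign +1)
sum: t=0:+1/4 = 1/4
3j²(1 1 2; 1 -1 0) = Δ·Π!·Σ² = 1/30  (sign +1)
combine: 4πI² = 45·2/15·1/30 = 1/5
take √, sign +1: I = 0.12615663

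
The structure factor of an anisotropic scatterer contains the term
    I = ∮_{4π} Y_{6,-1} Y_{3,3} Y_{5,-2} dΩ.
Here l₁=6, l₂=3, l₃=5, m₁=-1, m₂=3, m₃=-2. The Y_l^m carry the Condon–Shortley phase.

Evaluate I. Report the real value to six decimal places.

0.145631

m-sum 0 ✓  L=14 even ✓  3≤5≤9 ✓
Π(2lᵢ+1) = 13×7×11 = 1001
triangle coeff Δ(6,3,5) = 1/675675
Σ_t [1,3]: t=1:−1/8640 t=2:+1/2304 t=3:−1/8640 = 7/34560
(3j)²=7/429 [(6 3 5; 0 0 0)], sign=-1
Σ_t [4,4]: t=4:+1/34560 = 1/34560
(3j)²=7/429 [(6 3 5; -1 3 -2)], sign=-1
⇒ 4πI² = 343/1287
I = (+1)√(343/1287/(4π)) = 0.14563067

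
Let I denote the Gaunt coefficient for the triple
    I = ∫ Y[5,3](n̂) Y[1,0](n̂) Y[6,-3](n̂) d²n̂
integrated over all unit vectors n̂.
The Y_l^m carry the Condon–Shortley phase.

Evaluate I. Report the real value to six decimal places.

-0.212310

m-sum 0 ✓  L=12 even ✓  4≤6≤6 ✓
Π(2lᵢ+1) = 11×3×13 = 429
triangle coeff Δ(5,1,6) = 1/858
Σ_t [0,0]: t=0:+1/14400 = 1/14400
(3j)²=6/143 [(5 1 6; 0 0 0)], sign=+1
Σ_t [0,0]: t=0:+1/80640 = 1/80640
(3j)²=9/286 [(5 1 6; 3 0 -3)], sign=-1
⇒ 4πI² = 81/143
I = (-1)√(81/143/(4π)) = -0.21230956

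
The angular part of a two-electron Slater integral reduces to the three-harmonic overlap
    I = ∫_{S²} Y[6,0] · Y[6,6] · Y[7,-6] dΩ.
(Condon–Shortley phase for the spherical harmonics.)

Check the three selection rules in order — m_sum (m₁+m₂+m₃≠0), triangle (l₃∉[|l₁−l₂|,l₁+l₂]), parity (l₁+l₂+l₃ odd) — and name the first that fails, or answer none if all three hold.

m₁+m₂+m₃ = 0 + 6 − 6 = 0  ✓
triangle: |6−6|=0 ≤ l₃=7 ≤ 6+6=12  ✓
parity: l₁+l₂+l₃ = 19 is odd  ✗

parity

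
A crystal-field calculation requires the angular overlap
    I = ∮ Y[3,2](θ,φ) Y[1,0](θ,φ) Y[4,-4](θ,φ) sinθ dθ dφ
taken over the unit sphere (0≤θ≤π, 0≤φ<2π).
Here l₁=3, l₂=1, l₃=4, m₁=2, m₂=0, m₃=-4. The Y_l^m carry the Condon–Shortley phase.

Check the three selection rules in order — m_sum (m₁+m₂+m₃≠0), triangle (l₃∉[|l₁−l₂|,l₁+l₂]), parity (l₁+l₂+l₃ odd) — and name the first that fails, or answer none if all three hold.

m_sum

azimuthal sum: 2 + 0 − 4 = -2  ✗
2 ≤ 4 ≤ 4 (triangle on l)
L = 3 + 1 + 4 = 8 (even)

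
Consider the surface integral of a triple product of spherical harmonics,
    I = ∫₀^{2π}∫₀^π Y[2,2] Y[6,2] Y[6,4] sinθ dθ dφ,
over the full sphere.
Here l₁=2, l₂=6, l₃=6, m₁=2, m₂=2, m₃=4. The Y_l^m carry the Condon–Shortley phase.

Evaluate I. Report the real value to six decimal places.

m-sum = 2 + 2 + 4 = 8 ≠ 0 ⇒ I = 0

0.000000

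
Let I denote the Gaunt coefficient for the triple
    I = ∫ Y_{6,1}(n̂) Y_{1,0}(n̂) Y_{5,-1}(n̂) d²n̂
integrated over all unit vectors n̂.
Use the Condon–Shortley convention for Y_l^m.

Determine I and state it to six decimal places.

-0.241725

m-sum 0 ✓  L=12 even ✓  5≤5≤7 ✓
Π(2lᵢ+1) = 13×3×11 = 429
triangle coeff Δ(6,1,5) = 1/858
Σ_t [1,1]: t=1:−1/14400 = -1/14400
(3j)²=6/143 [(6 1 5; 0 0 0)], sign=+1
Σ_t [1,1]: t=1:−1/17280 = -1/17280
(3j)²=35/858 [(6 1 5; 1 0 -1)], sign=-1
⇒ 4πI² = 105/143
I = (-1)√(105/143/(4π)) = -0.24172507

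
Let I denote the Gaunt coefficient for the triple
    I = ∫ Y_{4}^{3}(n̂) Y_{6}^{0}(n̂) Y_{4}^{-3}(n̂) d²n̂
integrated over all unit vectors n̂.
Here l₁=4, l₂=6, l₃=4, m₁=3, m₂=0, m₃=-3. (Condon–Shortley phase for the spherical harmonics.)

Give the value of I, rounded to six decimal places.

Rules hold: Σm=0, L=14 even, 2≤4≤10.
N = 9·13·9 = 1053
Δ = 6!·2!·6!/15! = 1/1261260
Racah Σ t=2..4: t=2:+1/4608 t=3:−1/1296 t=4:+1/4608 = -7/20736
⇒ 3j(4 6 4; 0 0 0)² = 20/1287, sgn -1
Racah Σ t=0..1: t=0:+1/518400 t=1:−1/28800 = -17/518400
⇒ 3j(4 6 4; 3 0 -3)² = 289/25740, sgn +1
4πI² = N·(3j₀)²·(3jₘ)² = 289/1573
I = -1·√(0.183725/4π) = -0.12091485

-0.120915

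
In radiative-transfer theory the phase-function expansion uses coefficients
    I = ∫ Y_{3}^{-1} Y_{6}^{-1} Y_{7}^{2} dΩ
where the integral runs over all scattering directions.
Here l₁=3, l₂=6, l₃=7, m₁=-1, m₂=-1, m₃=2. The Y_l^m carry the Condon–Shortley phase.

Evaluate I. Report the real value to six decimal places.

0.123918

Checks pass: Σm=0; 16 even; l₃=7∈[3,9].
(2·3+1)(2·6+1)(2·7+1) = 1365
Δ: 2! 4! 10! / 17! → 1/2042040
sum: t=0:+1/207360 t=1:−1/57600 t=2:+1/207360 = -1/129600
3j²(3 6 7; 0 0 0) = Δ·Π!·Σ² = 168/12155  (sign +1)
sum: t=0:+1/691200 t=1:−1/103680 t=2:+1/241920 = -59/14515200
3j²(3 6 7; -1 -1 2) = Δ·Π!·Σ² = 3481/340340  (sign +1)
combine: 4πI² = 1365·168/12155·3481/340340 = 438606/2272985
take √, sign +1: I = 0.12391791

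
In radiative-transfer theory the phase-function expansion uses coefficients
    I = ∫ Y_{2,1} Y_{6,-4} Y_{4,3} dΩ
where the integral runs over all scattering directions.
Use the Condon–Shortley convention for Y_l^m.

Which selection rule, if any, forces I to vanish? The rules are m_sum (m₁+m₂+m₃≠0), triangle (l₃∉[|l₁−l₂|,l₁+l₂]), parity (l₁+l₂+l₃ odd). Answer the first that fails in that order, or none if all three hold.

m₁+m₂+m₃ = 1 − 4 + 3 = 0  ✓
triangle: |2−6|=4 ≤ l₃=4 ≤ 2+6=8  ✓
parity: l₁+l₂+l₃ = 12 is even  ✓

none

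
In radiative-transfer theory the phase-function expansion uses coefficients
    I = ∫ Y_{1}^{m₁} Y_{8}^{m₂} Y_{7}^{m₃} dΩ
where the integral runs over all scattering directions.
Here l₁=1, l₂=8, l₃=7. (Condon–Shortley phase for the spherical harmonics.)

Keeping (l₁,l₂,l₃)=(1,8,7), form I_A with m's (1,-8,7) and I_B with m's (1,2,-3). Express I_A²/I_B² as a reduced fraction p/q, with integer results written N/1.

8/1

l's match ⇒ only the (l;m) 3-j factors differ between A and B.
A: triangle coeff Δ(1,8,7) = 1/2040; Σ_t [0,0]: t=0:+1/174356582400 = 1/174356582400; (3j)²=1/17 [(1 8 7; 1 -8 7)], sign=+1
B: triangle coeff Δ(1,8,7) = 1/2040; Σ_t [0,0]: t=0:+1/174182400 = 1/174182400; (3j)²=1/136 [(1 8 7; 1 2 -3)], sign=+1
I_A²/I_B² = (1/17)/(1/136) = 8/1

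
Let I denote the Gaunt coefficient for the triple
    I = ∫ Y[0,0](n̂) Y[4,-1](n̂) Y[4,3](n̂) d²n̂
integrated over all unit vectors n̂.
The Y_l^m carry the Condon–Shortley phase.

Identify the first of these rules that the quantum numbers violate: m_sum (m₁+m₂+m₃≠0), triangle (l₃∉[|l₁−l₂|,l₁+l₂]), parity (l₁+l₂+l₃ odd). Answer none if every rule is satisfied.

m_sum

Σmᵢ = 2  ✗
l₃∈[|l₁−l₂|,l₁+l₂]=[4,4], have l₃=4
Σlᵢ = 8 ⇒ even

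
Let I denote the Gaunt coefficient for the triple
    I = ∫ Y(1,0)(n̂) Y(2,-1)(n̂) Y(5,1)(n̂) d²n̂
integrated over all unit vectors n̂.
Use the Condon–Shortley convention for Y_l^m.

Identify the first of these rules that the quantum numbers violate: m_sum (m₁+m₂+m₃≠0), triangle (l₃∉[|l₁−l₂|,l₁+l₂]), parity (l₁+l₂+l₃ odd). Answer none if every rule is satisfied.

Σmᵢ = 0  ✓
l₃∈[|l₁−l₂|,l₁+l₂]=[1,3], have l₃=5  ✗
Σlᵢ = 8 ⇒ even

triangle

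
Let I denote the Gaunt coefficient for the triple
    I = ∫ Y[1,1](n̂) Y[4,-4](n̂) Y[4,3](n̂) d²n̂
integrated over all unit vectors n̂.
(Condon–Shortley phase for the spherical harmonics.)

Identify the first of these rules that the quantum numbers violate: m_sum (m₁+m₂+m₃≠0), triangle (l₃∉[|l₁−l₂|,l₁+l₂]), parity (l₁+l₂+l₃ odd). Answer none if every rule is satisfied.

Σmᵢ = 0  ✓
l₃∈[|l₁−l₂|,l₁+l₂]=[3,5], have l₃=4  ✓
Σlᵢ = 9 ⇒ odd  ✗

parity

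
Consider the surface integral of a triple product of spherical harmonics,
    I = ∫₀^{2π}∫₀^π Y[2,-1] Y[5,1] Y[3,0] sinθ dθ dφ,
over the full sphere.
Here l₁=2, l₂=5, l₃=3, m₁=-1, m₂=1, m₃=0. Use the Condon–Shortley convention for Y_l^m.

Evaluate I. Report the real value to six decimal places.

-0.214318

Checks pass: Σm=0; 10 even; l₃=3∈[3,7].
(2·2+1)(2·5+1)(2·3+1) = 385
Δ: 4! 0! 6! / 11! → 1/2310
sum: t=2:+1/144 = 1/144
3j²(2 5 3; 0 0 0) = Δ·Π!·Σ² = 10/231  (sign -1)
sum: t=3:−1/216 = -1/216
3j²(2 5 3; -1 1 0) = Δ·Π!·Σ² = 8/231  (sign +1)
combine: 4πI² = 385·10/231·8/231 = 400/693
take √, sign -1: I = -0.21431790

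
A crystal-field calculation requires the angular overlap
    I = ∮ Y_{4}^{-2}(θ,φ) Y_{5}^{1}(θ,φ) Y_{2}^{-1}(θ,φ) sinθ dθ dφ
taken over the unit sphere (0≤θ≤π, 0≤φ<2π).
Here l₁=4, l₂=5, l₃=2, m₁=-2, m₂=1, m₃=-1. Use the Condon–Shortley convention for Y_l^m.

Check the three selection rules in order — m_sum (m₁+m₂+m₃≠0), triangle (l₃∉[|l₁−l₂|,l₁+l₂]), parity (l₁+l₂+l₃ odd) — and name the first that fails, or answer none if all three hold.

azimuthal sum: -2 + 1 − 1 = -2  ✗
1 ≤ 2 ≤ 9 (triangle on l)
L = 4 + 5 + 2 = 11 (odd)

m_sum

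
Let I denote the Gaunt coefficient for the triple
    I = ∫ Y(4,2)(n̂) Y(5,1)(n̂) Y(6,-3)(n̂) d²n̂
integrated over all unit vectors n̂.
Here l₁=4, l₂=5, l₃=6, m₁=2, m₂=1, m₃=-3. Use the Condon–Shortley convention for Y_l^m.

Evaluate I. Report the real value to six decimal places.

l₁+l₂+l₃=15 is odd: 3j(l;000)=0 ⇒ I=0

0.000000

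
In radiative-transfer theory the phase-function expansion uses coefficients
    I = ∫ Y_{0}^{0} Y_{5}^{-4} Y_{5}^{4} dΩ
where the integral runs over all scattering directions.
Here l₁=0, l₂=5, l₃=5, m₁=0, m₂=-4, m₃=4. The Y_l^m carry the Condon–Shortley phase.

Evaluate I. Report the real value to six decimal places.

m-sum 0 ✓  L=10 even ✓  5≤5≤5 ✓
Π(2lᵢ+1) = 1×11×11 = 121
triangle coeff Δ(0,5,5) = 1/11
Σ_t [0,0]: t=0:+1/14400 = 1/14400
(3j)²=1/11 [(0 5 5; 0 0 0)], sign=-1
Σ_t [0,0]: t=0:+1/362880 = 1/362880
(3j)²=1/11 [(0 5 5; 0 -4 4)], sign=-1
⇒ 4πI² = 1/1
I = (+1)√(1/1/(4π)) = 0.28209479

0.282095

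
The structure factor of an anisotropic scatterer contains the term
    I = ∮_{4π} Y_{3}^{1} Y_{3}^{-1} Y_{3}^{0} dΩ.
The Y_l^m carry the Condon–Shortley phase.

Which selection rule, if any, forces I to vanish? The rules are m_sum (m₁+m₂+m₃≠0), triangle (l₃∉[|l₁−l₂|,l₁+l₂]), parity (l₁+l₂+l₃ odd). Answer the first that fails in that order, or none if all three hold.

parity

azimuthal sum: 1 − 1 + 0 = 0  ✓
0 ≤ 3 ≤ 6 (triangle on l)  ✓
L = 3 + 3 + 3 = 9 (odd)  ✗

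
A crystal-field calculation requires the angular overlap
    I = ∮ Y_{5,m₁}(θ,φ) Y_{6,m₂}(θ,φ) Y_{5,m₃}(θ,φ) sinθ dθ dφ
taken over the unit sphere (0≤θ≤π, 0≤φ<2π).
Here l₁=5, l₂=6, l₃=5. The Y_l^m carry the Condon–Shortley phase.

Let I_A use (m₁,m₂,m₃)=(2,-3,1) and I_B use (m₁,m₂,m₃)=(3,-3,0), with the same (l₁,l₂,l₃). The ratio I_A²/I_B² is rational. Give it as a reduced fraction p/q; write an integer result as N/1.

Same 5,6,5: normalisation and zero-m 3j drop out of the ratio.
A: Δ: 6! 4! 6! / 17! → 1/28588560; sum: t=0:+1/155520 t=1:−1/23040 t=2:+1/34560 t=3:−1/622080 = -1/103680; 3j²(5 6 5; 2 -3 1) = Δ·Π!·Σ² = 9/2431  (sign -1)
B: Δ: 6! 4! 6! / 17! → 1/28588560; sum: t=0:+1/103680 t=1:−1/34560 t=2:+1/138240 = -1/82944; 3j²(5 6 5; 3 -3 0) = Δ·Π!·Σ² = 125/9724  (sign +1)
I_A²/I_B² = (9/2431)/(125/9724) = 36/125

36/125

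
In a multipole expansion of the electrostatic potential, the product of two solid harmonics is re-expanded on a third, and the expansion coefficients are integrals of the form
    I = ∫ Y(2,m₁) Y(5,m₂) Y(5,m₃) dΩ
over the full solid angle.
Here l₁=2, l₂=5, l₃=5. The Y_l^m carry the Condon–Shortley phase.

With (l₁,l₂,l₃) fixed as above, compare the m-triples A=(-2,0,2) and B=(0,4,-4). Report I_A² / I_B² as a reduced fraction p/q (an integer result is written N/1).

35/9

Shared (l₁,l₂,l₃)=(2,5,5): N and (l;000)² cancel in I_A²/I_B².
A: Δ = 2!·2!·8!/13! = 1/38610; Racah Σ t=2..2: t=2:+1/2880 = 1/2880; ⇒ 3j(2 5 5; -2 0 2)² = 14/429, sgn -1
B: Δ = 2!·2!·8!/13! = 1/38610; Racah Σ t=1..2: t=1:−1/40320 t=2:+1/20160 = 1/40320; ⇒ 3j(2 5 5; 0 4 -4)² = 6/715, sgn -1
I_A²/I_B² = (14/429)/(6/715) = 35/9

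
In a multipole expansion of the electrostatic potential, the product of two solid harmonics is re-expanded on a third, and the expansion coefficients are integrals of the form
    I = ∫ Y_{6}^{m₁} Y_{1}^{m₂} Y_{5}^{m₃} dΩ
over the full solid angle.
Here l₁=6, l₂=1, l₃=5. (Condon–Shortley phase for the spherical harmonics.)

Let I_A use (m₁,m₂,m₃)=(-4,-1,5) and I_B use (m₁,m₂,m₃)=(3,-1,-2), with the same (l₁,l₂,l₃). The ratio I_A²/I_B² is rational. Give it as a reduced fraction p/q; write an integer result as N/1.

1/36

l's match ⇒ only the (l;m) 3-j factors differ between A and B.
A: triangle coeff Δ(6,1,5) = 1/858; Σ_t [0,0]: t=0:+1/7257600 = 1/7257600; (3j)²=1/858 [(6 1 5; -4 -1 5)], sign=+1
B: triangle coeff Δ(6,1,5) = 1/858; Σ_t [0,0]: t=0:+1/60480 = 1/60480; (3j)²=6/143 [(6 1 5; 3 -1 -2)], sign=-1
I_A²/I_B² = (1/858)/(6/143) = 1/36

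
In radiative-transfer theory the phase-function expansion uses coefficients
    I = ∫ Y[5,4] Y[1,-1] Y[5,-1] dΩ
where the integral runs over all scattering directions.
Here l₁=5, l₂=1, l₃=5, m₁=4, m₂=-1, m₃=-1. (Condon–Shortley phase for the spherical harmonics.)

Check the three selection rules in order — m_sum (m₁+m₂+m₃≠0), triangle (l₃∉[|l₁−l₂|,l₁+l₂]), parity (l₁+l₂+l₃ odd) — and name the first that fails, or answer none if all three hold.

Σmᵢ = 2  ✗
l₃∈[|l₁−l₂|,l₁+l₂]=[4,6], have l₃=5
Σlᵢ = 11 ⇒ odd

m_sum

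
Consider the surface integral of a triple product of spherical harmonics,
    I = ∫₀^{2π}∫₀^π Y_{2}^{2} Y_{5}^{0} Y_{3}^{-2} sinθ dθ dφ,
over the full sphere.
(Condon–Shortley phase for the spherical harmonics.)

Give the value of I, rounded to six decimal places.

0.053579

Rules hold: Σm=0, L=10 even, 3≤3≤7.
N = 5·11·7 = 385
Δ = 4!·0!·6!/11! = 1/2310
Racah Σ t=2..2: t=2:+1/144 = 1/144
⇒ 3j(2 5 3; 0 0 0)² = 10/231, sgn -1
Racah Σ t=0..0: t=0:+1/2880 = 1/2880
⇒ 3j(2 5 3; 2 0 -2)² = 1/462, sgn -1
4πI² = N·(3j₀)²·(3jₘ)² = 25/693
I = +1·√(0.036075/4π) = 0.05357948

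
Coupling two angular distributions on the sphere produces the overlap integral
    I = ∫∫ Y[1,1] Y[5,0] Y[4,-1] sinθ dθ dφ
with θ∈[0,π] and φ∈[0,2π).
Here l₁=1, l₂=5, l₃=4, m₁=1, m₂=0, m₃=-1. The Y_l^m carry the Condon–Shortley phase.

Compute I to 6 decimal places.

Checks pass: Σm=0; 10 even; l₃=4∈[4,6].
(2·1+1)(2·5+1)(2·4+1) = 297
Δ: 2! 0! 8! / 11! → 1/495
sum: t=1:−1/576 = -1/576
3j²(1 5 4; 0 0 0) = Δ·Π!·Σ² = 5/99  (sign -1)
sum: t=0:+1/1440 = 1/1440
3j²(1 5 4; 1 0 -1) = Δ·Π!·Σ² = 2/99  (sign -1)
combine: 4πI² = 297·5/99·2/99 = 10/33
take √, sign +1: I = 0.15528807

0.155288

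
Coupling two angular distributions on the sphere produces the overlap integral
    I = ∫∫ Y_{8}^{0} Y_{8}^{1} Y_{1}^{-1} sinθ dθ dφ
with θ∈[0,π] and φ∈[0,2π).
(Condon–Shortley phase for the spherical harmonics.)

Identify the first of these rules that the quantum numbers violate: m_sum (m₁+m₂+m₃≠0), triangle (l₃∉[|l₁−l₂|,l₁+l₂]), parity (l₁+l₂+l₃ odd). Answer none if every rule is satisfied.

parity

azimuthal sum: 0 + 1 − 1 = 0  ✓
0 ≤ 1 ≤ 16 (triangle on l)  ✓
L = 8 + 8 + 1 = 17 (odd)  ✗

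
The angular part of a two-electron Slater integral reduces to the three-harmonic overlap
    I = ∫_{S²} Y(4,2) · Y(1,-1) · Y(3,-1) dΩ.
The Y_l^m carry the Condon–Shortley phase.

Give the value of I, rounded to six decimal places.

Checks pass: Σm=0; 8 even; l₃=3∈[3,5].
(2·4+1)(2·1+1)(2·3+1) = 189
Δ: 2! 6! 0! / 9! → 1/252
sum: t=1:−1/36 = -1/36
3j²(4 1 3; 0 0 0) = Δ·Π!·Σ² = 4/63  (sign +1)
sum: t=0:+1/96 = 1/96
3j²(4 1 3; 2 -1 -1) = Δ·Π!·Σ² = 5/84  (sign +1)
combine: 4πI² = 189·4/63·5/84 = 5/7
take √, sign +1: I = 0.23841361

0.238414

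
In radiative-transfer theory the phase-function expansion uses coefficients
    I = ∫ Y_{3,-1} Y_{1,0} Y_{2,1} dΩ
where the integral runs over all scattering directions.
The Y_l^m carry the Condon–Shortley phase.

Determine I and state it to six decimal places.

m-sum 0 ✓  L=6 even ✓  2≤2≤4 ✓
Π(2lᵢ+1) = 7×3×5 = 105
triangle coeff Δ(3,1,2) = 1/105
Σ_t [1,1]: t=1:−1/4 = -1/4
(3j)²=3/35 [(3 1 2; 0 0 0)], sign=-1
Σ_t [1,1]: t=1:−1/6 = -1/6
(3j)²=8/105 [(3 1 2; -1 0 1)], sign=+1
⇒ 4πI² = 24/35
I = (-1)√(24/35/(4π)) = -0.23359668

-0.233597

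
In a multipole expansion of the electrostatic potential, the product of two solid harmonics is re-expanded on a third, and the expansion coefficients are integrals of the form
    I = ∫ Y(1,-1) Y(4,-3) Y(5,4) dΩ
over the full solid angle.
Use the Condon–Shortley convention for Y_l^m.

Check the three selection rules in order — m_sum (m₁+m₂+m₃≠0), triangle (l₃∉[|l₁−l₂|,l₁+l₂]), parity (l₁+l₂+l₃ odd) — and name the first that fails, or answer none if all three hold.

m₁+m₂+m₃ = -1 − 3 + 4 = 0  ✓
triangle: |1−4|=3 ≤ l₃=5 ≤ 1+4=5  ✓
parity: l₁+l₂+l₃ = 10 is even  ✓

none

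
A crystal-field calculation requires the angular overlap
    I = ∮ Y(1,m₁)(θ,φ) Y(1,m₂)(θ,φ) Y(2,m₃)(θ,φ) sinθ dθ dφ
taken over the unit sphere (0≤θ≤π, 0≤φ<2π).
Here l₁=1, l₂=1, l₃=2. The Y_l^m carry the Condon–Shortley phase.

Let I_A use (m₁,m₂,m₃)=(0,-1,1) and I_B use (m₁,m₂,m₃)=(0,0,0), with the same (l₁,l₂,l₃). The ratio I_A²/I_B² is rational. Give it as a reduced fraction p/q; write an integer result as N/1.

Same 1,1,2: normalisation and zero-m 3j drop out of the ratio.
A: Δ: 0! 2! 2! / 5! → 1/30; sum: t=0:+1/2 = 1/2; 3j²(1 1 2; 0 -1 1) = Δ·Π!·Σ² = 1/10  (sign -1)
B: Δ: 0! 2! 2! / 5! → 1/30; sum: t=0:+1/1 = 1/1; 3j²(1 1 2; 0 0 0) = Δ·Π!·Σ² = 2/15  (sign +1)
I_A²/I_B² = (1/10)/(2/15) = 3/4

3/4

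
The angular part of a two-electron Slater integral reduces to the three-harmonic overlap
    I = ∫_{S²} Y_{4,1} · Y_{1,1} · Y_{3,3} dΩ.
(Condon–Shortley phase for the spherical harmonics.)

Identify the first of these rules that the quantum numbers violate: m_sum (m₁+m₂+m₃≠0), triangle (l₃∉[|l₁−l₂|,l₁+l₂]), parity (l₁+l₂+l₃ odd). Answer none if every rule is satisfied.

m_sum

Σmᵢ = 5  ✗
l₃∈[|l₁−l₂|,l₁+l₂]=[3,5], have l₃=3
Σlᵢ = 8 ⇒ even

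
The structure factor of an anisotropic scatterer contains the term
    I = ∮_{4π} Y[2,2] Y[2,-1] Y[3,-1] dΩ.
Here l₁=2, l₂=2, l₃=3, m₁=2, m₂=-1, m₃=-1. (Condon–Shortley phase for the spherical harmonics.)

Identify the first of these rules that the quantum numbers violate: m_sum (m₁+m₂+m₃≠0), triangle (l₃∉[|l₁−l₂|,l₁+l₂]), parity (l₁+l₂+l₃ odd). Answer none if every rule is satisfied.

parity

m₁+m₂+m₃ = 2 − 1 − 1 = 0  ✓
triangle: |2−2|=0 ≤ l₃=3 ≤ 2+2=4  ✓
parity: l₁+l₂+l₃ = 7 is odd  ✗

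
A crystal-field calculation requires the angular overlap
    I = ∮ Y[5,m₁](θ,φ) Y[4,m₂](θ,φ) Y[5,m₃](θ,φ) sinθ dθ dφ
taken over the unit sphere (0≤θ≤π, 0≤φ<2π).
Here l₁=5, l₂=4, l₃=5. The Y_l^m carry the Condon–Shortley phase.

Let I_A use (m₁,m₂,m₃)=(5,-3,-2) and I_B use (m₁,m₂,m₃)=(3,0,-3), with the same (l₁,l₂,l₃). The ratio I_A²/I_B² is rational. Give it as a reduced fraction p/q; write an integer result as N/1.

7/6

l's match ⇒ only the (l;m) 3-j factors differ between A and B.
A: triangle coeff Δ(5,4,5) = 1/3153150; Σ_t [0,0]: t=0:+1/103680 = 1/103680; (3j)²=7/429 [(5 4 5; 5 -3 -2)], sign=-1
B: triangle coeff Δ(5,4,5) = 1/3153150; Σ_t [0,2]: t=0:+1/27648 t=1:−1/4320 t=2:+1/11520 = -1/9216; (3j)²=2/143 [(5 4 5; 3 0 -3)], sign=-1
I_A²/I_B² = (7/429)/(2/143) = 7/6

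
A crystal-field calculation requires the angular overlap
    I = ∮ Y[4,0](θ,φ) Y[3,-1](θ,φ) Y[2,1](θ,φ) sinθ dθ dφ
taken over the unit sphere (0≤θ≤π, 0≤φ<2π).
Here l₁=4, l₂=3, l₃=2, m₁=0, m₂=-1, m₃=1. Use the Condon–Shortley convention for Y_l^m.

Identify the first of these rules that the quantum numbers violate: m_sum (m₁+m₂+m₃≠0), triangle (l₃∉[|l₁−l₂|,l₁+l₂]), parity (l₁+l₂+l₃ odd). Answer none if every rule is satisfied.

azimuthal sum: 0 − 1 + 1 = 0  ✓
1 ≤ 2 ≤ 7 (triangle on l)  ✓
L = 4 + 3 + 2 = 9 (odd)  ✗

parity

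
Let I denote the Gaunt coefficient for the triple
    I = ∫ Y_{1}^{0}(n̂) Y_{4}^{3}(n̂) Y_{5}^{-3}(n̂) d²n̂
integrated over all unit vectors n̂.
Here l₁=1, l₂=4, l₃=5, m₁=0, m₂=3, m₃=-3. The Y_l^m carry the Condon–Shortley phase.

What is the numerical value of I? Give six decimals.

m-sum 0 ✓  L=10 even ✓  3≤5≤5 ✓
Π(2lᵢ+1) = 3×9×11 = 297
triangle coeff Δ(1,4,5) = 1/495
Σ_t [0,0]: t=0:+1/576 = 1/576
(3j)²=5/99 [(1 4 5; 0 0 0)], sign=-1
Σ_t [0,0]: t=0:+1/5040 = 1/5040
(3j)²=16/495 [(1 4 5; 0 3 -3)], sign=+1
⇒ 4πI² = 16/33
I = (-1)√(16/33/(4π)) = -0.19642560

-0.196426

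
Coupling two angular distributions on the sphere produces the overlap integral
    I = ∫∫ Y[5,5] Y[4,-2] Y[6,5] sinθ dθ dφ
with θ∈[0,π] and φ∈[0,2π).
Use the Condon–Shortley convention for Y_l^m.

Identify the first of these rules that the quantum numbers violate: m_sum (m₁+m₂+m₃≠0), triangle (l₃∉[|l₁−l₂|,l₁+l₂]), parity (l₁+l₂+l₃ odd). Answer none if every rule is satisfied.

m₁+m₂+m₃ = 5 − 2 + 5 = 8  ✗
triangle: |5−4|=1 ≤ l₃=6 ≤ 5+4=9
parity: l₁+l₂+l₃ = 15 is odd

m_sum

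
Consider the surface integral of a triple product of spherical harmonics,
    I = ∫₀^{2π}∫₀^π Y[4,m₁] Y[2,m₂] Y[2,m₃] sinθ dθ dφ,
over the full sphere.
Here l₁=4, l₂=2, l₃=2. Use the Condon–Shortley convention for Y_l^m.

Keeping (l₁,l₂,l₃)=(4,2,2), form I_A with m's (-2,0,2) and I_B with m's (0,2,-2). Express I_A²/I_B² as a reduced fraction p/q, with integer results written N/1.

15/1

Same 4,2,2: normalisation and zero-m 3j drop out of the ratio.
A: Δ: 4! 4! 0! / 9! → 1/630; sum: t=2:+1/96 = 1/96; 3j²(4 2 2; -2 0 2) = Δ·Π!·Σ² = 1/42  (sign +1)
B: Δ: 4! 4! 0! / 9! → 1/630; sum: t=4:+1/576 = 1/576; 3j²(4 2 2; 0 2 -2) = Δ·Π!·Σ² = 1/630  (sign +1)
I_A²/I_B² = (1/42)/(1/630) = 15/1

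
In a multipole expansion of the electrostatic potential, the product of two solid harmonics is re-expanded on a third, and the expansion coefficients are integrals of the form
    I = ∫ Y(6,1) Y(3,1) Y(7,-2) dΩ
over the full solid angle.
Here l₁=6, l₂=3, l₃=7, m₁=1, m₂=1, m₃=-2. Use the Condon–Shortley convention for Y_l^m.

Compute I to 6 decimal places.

m-sum 0 ✓  L=16 even ✓  3≤7≤9 ✓
Π(2lᵢ+1) = 13×7×15 = 1365
triangle coeff Δ(6,3,7) = 1/2042040
Σ_t [0,2]: t=0:+1/207360 t=1:−1/57600 t=2:+1/207360 = -1/129600
(3j)²=168/12155 [(6 3 7; 0 0 0)], sign=+1
Σ_t [0,2]: t=0:+1/691200 t=1:−1/103680 t=2:+1/241920 = -59/14515200
(3j)²=3481/340340 [(6 3 7; 1 1 -2)], sign=+1
⇒ 4πI² = 438606/2272985
I = (+1)√(438606/2272985/(4π)) = 0.12391791

0.123918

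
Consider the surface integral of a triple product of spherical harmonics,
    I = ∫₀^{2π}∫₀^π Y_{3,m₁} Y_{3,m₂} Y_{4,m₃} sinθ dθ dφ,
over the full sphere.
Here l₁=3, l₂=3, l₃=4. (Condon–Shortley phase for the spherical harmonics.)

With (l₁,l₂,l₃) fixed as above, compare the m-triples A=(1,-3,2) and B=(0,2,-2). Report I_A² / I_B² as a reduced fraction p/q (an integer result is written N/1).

18/1

Same 3,3,4: normalisation and zero-m 3j drop out of the ratio.
A: Δ: 2! 4! 4! / 11! → 1/34650; sum: t=0:+1/192 = 1/192; 3j²(3 3 4; 1 -3 2) = Δ·Π!·Σ² = 3/77  (sign +1)
B: Δ: 2! 4! 4! / 11! → 1/34650; sum: t=1:−1/96 t=2:+1/72 = 1/288; 3j²(3 3 4; 0 2 -2) = Δ·Π!·Σ² = 1/462  (sign +1)
I_A²/I_B² = (3/77)/(1/462) = 18/1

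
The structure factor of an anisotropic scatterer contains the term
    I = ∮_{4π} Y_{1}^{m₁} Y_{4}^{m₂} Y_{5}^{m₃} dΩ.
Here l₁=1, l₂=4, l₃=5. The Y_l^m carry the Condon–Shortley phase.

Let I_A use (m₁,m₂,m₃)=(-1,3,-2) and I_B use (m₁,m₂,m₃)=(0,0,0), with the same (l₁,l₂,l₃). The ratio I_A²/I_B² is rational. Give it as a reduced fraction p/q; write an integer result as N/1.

3/25

Same 1,4,5: normalisation and zero-m 3j drop out of the ratio.
A: Δ: 0! 2! 8! / 11! → 1/495; sum: t=0:+1/10080 = 1/10080; 3j²(1 4 5; -1 3 -2) = Δ·Π!·Σ² = 1/165  (sign -1)
B: Δ: 0! 2! 8! / 11! → 1/495; sum: t=0:+1/576 = 1/576; 3j²(1 4 5; 0 0 0) = Δ·Π!·Σ² = 5/99  (sign -1)
I_A²/I_B² = (1/165)/(5/99) = 3/25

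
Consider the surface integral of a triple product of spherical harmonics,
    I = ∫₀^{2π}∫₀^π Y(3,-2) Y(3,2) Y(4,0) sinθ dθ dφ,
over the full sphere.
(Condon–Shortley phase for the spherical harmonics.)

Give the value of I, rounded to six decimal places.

m-sum 0 ✓  L=10 even ✓  0≤4≤6 ✓
Π(2lᵢ+1) = 7×7×9 = 441
triangle coeff Δ(3,3,4) = 1/34650
Σ_t [0,2]: t=0:+1/72 t=1:−1/16 t=2:+1/72 = -5/144
(3j)²=2/77 [(3 3 4; 0 0 0)], sign=-1
Σ_t [1,2]: t=1:−1/576 t=2:+1/72 = 7/576
(3j)²=7/198 [(3 3 4; -2 2 0)], sign=+1
⇒ 4πI² = 49/121
I = (-1)√(49/121/(4π)) = -0.17951487

-0.179515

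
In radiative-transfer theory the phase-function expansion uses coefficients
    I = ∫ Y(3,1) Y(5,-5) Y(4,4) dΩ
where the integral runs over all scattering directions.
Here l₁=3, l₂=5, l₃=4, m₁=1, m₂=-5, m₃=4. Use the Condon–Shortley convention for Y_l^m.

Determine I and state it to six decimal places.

0.189625

Rules hold: Σm=0, L=12 even, 2≤4≤8.
N = 7·11·9 = 693
Δ = 4!·2!·6!/13! = 1/180180
Racah Σ t=1..3: t=1:−1/576 t=2:+1/144 t=3:−1/576 = 1/288
⇒ 3j(3 5 4; 0 0 0)² = 20/1001, sgn +1
Racah Σ t=0..0: t=0:+1/34560 = 1/34560
⇒ 3j(3 5 4; 1 -5 4)² = 14/429, sgn +1
4πI² = N·(3j₀)²·(3jₘ)² = 840/1859
I = +1·√(0.451856/4π) = 0.18962475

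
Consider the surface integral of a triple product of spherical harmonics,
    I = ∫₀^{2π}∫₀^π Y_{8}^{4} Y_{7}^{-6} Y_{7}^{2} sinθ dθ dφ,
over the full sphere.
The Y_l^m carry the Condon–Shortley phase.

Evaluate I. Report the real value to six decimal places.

Rules hold: Σm=0, L=22 even, 1≤7≤15.
N = 17·15·15 = 3825
Δ = 8!·8!·6!/23! = 1/22086194130
Racah Σ t=1..7: t=1:−1/18289152000 t=2:+1/248832000 t=3:−1/24883200 t=4:+1/11943936 t=5:−1/24883200 t=6:+1/248832000 t=7:−1/18289152000 = 11/975421440
⇒ 3j(8 7 7; 0 0 0)² = 1750/289731, sgn -1
Racah Σ t=0..1: t=0:+1/2786918400 t=1:−1/2612736000 = -1/41803776000
⇒ 3j(8 7 7; 4 -6 2)² = 3/37145, sgn +1
4πI² = N·(3j₀)²·(3jₘ)² = 78750/42204149
I = -1·√(0.00186593/4π) = -0.01218548

-0.012185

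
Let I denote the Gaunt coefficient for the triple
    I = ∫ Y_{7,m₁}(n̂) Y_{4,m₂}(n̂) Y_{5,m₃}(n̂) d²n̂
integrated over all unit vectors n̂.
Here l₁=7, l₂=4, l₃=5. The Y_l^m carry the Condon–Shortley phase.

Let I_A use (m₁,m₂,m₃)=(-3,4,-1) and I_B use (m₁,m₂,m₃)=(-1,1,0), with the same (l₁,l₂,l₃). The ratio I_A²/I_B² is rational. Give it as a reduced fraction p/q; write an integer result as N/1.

1260/529

l's match ⇒ only the (l;m) 3-j factors differ between A and B.
A: triangle coeff Δ(7,4,5) = 1/6126120; Σ_t [6,6]: t=6:+1/829440 = 1/829440; (3j)²=35/2431 [(7 4 5; -3 4 -1)], sign=+1
B: triangle coeff Δ(7,4,5) = 1/6126120; Σ_t [3,5]: t=3:−1/51840 t=4:+1/27648 t=5:−1/172800 = 23/2073600; (3j)²=529/87516 [(7 4 5; -1 1 0)], sign=-1
I_A²/I_B² = (35/2431)/(529/87516) = 1260/529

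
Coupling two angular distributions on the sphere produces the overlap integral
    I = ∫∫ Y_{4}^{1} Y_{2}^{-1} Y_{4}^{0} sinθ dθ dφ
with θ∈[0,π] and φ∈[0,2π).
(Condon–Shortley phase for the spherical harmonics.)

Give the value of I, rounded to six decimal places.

-0.044869

m-sum 0 ✓  L=10 even ✓  2≤4≤6 ✓
Π(2lᵢ+1) = 9×5×9 = 405
triangle coeff Δ(4,2,4) = 1/13860
Σ_t [0,2]: t=0:+1/192 t=1:−1/36 t=2:+1/192 = -5/288
(3j)²=20/693 [(4 2 4; 0 0 0)], sign=-1
Σ_t [0,1]: t=0:+1/72 t=1:−1/96 = 1/288
(3j)²=1/462 [(4 2 4; 1 -1 0)], sign=+1
⇒ 4πI² = 150/5929
I = (-1)√(150/5929/(4π)) = -0.04486937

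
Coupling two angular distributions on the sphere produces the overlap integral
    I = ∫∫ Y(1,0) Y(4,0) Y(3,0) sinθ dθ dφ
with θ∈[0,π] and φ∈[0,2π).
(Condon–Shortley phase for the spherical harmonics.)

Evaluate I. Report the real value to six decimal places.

0.246233

Rules hold: Σm=0, L=8 even, 3≤3≤5.
N = 3·9·7 = 189
Δ = 2!·0!·6!/9! = 1/252
Racah Σ t=1..1: t=1:−1/36 = -1/36
⇒ 3j(1 4 3; 0 0 0)² = 4/63, sgn +1
(m-triple is (0,0,0) — same symbol as above.)
4πI² = N·(3j₀)²·(3jₘ)² = 16/21
I = +1·√(0.761905/4π) = 0.24623252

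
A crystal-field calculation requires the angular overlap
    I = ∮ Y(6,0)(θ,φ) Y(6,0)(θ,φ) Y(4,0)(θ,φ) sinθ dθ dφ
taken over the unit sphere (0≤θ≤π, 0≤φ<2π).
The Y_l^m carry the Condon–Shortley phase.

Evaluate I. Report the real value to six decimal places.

Checks pass: Σm=0; 16 even; l₃=4∈[0,12].
(2·6+1)(2·6+1)(2·4+1) = 1521
Δ: 8! 4! 4! / 17! → 1/15315300
sum: t=2:+1/829440 t=3:−1/25920 t=4:+1/9216 t=5:−1/25920 t=6:+1/829440 = 7/207360
3j²(6 6 4; 0 0 0) = Δ·Π!·Σ² = 28/2431  (sign +1)
(m-triple is (0,0,0) — same symbol as above.)
combine: 4πI² = 1521·28/2431·28/2431 = 7056/34969
take √, sign +1: I = 0.12671638

0.126716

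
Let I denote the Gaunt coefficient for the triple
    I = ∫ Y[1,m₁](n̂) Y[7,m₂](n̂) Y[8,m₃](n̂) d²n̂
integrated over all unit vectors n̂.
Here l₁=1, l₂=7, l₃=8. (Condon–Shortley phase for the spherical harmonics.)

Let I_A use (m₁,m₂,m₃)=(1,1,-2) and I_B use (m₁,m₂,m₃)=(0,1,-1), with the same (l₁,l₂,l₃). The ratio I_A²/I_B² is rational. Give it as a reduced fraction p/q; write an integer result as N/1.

5/7

l's match ⇒ only the (l;m) 3-j factors differ between A and B.
A: triangle coeff Δ(1,7,8) = 1/2040; Σ_t [0,0]: t=0:+1/58060800 = 1/58060800; (3j)²=3/136 [(1 7 8; 1 1 -2)], sign=+1
B: triangle coeff Δ(1,7,8) = 1/2040; Σ_t [0,0]: t=0:+1/29030400 = 1/29030400; (3j)²=21/680 [(1 7 8; 0 1 -1)], sign=-1
I_A²/I_B² = (3/136)/(21/680) = 5/7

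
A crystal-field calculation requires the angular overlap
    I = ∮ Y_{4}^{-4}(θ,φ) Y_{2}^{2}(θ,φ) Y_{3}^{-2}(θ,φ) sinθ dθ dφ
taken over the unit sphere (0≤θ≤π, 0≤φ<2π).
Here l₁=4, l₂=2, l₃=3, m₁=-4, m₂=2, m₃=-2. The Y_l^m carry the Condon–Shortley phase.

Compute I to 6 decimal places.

-4 + 2 − 2 = -4 ≠ 0: azimuthal integral kills it; I = 0

0.000000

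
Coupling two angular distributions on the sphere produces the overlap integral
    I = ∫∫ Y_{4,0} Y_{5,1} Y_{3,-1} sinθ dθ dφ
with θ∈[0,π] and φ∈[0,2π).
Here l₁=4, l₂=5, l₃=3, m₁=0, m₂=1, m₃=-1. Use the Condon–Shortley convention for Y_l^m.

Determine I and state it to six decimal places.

m-sum 0 ✓  L=12 even ✓  1≤3≤9 ✓
Π(2lᵢ+1) = 9×11×7 = 693
triangle coeff Δ(4,5,3) = 1/180180
Σ_t [2,4]: t=2:+1/576 t=3:−1/144 t=4:+1/576 = -1/288
(3j)²=20/1001 [(4 5 3; 0 0 0)], sign=+1
Σ_t [2,4]: t=2:+1/2304 t=3:−1/216 t=4:+1/384 = -11/6912
(3j)²=11/1638 [(4 5 3; 0 1 -1)], sign=-1
⇒ 4πI² = 110/1183
I = (-1)√(110/1183/(4π)) = -0.08601992

-0.086020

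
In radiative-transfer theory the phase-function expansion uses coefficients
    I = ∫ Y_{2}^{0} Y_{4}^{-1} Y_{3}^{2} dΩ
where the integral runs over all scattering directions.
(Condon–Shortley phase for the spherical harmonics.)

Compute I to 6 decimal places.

m-sum = 0 − 1 + 2 = 1 ≠ 0 ⇒ I = 0

0.000000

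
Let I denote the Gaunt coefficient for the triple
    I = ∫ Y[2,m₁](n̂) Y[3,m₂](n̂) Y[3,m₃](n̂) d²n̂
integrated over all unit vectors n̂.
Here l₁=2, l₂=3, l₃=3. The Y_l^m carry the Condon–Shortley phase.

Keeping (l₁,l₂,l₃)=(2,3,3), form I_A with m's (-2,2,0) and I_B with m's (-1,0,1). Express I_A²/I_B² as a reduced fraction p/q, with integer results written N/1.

Same 2,3,3: normalisation and zero-m 3j drop out of the ratio.
A: Δ: 2! 2! 4! / 9! → 1/3780; sum: t=2:+1/24 = 1/24; 3j²(2 3 3; -2 2 0) = Δ·Π!·Σ² = 1/21  (sign -1)
B: Δ: 2! 2! 4! / 9! → 1/3780; sum: t=1:−1/8 t=2:+1/12 = -1/24; 3j²(2 3 3; -1 0 1) = Δ·Π!·Σ² = 1/210  (sign -1)
I_A²/I_B² = (1/21)/(1/210) = 10/1

10/1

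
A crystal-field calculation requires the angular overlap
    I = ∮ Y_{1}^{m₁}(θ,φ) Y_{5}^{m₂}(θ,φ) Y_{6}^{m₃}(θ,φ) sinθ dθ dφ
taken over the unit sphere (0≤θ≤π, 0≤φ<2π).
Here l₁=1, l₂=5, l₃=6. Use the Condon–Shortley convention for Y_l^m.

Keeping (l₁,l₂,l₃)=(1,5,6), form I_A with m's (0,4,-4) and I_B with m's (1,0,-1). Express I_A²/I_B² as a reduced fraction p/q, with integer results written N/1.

20/21

Shared (l₁,l₂,l₃)=(1,5,6): N and (l;000)² cancel in I_A²/I_B².
A: Δ = 0!·2!·10!/13! = 1/858; Racah Σ t=0..0: t=0:+1/362880 = 1/362880; ⇒ 3j(1 5 6; 0 4 -4)² = 10/429, sgn +1
B: Δ = 0!·2!·10!/13! = 1/858; Racah Σ t=0..0: t=0:+1/28800 = 1/28800; ⇒ 3j(1 5 6; 1 0 -1)² = 7/286, sgn -1
I_A²/I_B² = (10/429)/(7/286) = 20/21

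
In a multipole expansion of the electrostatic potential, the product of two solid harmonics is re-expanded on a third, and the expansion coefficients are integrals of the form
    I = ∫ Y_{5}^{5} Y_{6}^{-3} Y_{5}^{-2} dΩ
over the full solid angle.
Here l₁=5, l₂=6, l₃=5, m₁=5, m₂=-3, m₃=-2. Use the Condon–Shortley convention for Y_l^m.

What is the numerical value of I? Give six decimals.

-0.172202

m-sum 0 ✓  L=16 even ✓  1≤5≤11 ✓
Π(2lᵢ+1) = 11×13×11 = 1573
triangle coeff Δ(5,6,5) = 1/28588560
Σ_t [1,5]: t=1:−1/345600 t=2:+1/13824 t=3:−1/5184 t=4:+1/13824 t=5:−1/345600 = -7/129600
(3j)²=80/7293 [(5 6 5; 0 0 0)], sign=+1
Σ_t [0,0]: t=0:+1/622080 = 1/622080
(3j)²=105/4862 [(5 6 5; 5 -3 -2)], sign=-1
⇒ 4πI² = 1400/3757
I = (-1)√(1400/3757/(4π)) = -0.17220212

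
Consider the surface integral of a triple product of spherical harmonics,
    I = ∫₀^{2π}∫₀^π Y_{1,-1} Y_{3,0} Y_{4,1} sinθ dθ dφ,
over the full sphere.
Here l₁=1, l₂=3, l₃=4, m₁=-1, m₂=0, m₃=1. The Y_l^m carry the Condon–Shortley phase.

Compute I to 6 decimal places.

m-sum 0 ✓  L=8 even ✓  2≤4≤4 ✓
Π(2lᵢ+1) = 3×7×9 = 189
triangle coeff Δ(1,3,4) = 1/252
Σ_t [0,0]: t=0:+1/36 = 1/36
(3j)²=4/63 [(1 3 4; 0 0 0)], sign=+1
Σ_t [0,0]: t=0:+1/72 = 1/72
(3j)²=5/126 [(1 3 4; -1 0 1)], sign=-1
⇒ 4πI² = 10/21
I = (-1)√(10/21/(4π)) = -0.19466390

-0.194664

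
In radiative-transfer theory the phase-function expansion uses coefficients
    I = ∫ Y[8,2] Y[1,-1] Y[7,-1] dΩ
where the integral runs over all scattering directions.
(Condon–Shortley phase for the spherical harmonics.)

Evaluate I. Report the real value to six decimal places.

0.205254

m-sum 0 ✓  L=16 even ✓  7≤7≤9 ✓
Π(2lᵢ+1) = 17×3×15 = 765
triangle coeff Δ(8,1,7) = 1/2040
Σ_t [1,1]: t=1:−1/25401600 = -1/25401600
(3j)²=8/255 [(8 1 7; 0 0 0)], sign=+1
Σ_t [0,0]: t=0:+1/58060800 = 1/58060800
(3j)²=3/136 [(8 1 7; 2 -1 -1)], sign=+1
⇒ 4πI² = 9/17
I = (+1)√(9/17/(4π)) = 0.20525411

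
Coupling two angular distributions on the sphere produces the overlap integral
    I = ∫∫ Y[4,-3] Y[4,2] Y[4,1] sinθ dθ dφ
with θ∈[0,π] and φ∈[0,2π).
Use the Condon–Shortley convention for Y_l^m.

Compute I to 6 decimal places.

m-sum 0 ✓  L=12 even ✓  0≤4≤8 ✓
Π(2lᵢ+1) = 9×9×9 = 729
triangle coeff Δ(4,4,4) = 1/450450
Σ_t [0,4]: t=0:+1/13824 t=1:−1/216 t=2:+1/64 t=3:−1/216 t=4:+1/13824 = 5/768
(3j)²=18/1001 [(4 4 4; 0 0 0)], sign=+1
Σ_t [3,4]: t=3:−1/864 t=4:+1/576 = 1/1728
(3j)²=5/1287 [(4 4 4; -3 2 1)], sign=-1
⇒ 4πI² = 7290/143143
I = (-1)√(7290/143143/(4π)) = -0.06366105

-0.063661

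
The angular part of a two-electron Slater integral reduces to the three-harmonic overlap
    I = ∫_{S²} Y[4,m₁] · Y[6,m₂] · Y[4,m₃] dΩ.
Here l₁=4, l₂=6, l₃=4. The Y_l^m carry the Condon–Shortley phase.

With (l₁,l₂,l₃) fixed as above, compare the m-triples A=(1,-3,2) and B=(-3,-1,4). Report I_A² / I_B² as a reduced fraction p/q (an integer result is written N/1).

Same 4,6,4: normalisation and zero-m 3j drop out of the ratio.
A: Δ: 6! 2! 6! / 15! → 1/1261260; sum: t=1:−1/11520 t=2:+1/5760 t=3:−1/51840 = 7/103680; 3j²(4 6 4; 1 -3 2) = Δ·Π!·Σ² = 7/858  (sign +1)
B: Δ: 6! 2! 6! / 15! → 1/1261260; sum: t=5:−1/172800 = -1/172800; 3j²(4 6 4; -3 -1 4) = Δ·Π!·Σ² = 7/2145  (sign -1)
I_A²/I_B² = (7/858)/(7/2145) = 5/2

5/2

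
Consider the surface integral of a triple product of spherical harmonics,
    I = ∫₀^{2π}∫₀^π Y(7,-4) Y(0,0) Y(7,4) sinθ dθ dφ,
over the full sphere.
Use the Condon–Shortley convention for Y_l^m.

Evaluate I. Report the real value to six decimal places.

0.282095

m-sum 0 ✓  L=14 even ✓  7≤7≤7 ✓
Π(2lᵢ+1) = 15×1×15 = 225
triangle coeff Δ(7,0,7) = 1/15
Σ_t [0,0]: t=0:+1/25401600 = 1/25401600
(3j)²=1/15 [(7 0 7; 0 0 0)], sign=-1
Σ_t [0,0]: t=0:+1/239500800 = 1/239500800
(3j)²=1/15 [(7 0 7; -4 0 4)], sign=-1
⇒ 4πI² = 1/1
I = (+1)√(1/1/(4π)) = 0.28209479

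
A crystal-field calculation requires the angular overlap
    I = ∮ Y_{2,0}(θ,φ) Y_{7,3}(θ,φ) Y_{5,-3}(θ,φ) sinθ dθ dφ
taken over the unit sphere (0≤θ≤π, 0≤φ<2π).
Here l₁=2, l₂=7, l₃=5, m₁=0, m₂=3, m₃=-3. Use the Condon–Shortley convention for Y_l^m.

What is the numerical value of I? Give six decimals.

-0.186208

m-sum 0 ✓  L=14 even ✓  5≤5≤9 ✓
Π(2lᵢ+1) = 5×15×11 = 825
triangle coeff Δ(2,7,5) = 1/15015
Σ_t [2,2]: t=2:+1/57600 = 1/57600
(3j)²=21/715 [(2 7 5; 0 0 0)], sign=-1
Σ_t [2,2]: t=2:+1/322560 = 1/322560
(3j)²=18/1001 [(2 7 5; 0 3 -3)], sign=+1
⇒ 4πI² = 810/1859
I = (-1)√(810/1859/(4π)) = -0.18620781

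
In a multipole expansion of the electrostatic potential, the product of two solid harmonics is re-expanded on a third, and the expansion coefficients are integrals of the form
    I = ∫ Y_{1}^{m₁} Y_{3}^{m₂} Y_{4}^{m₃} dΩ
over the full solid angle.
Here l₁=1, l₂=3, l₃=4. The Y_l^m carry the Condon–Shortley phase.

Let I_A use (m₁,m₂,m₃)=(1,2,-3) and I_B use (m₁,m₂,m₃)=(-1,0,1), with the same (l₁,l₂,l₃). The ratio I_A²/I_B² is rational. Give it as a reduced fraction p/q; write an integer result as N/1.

l's match ⇒ only the (l;m) 3-j factors differ between A and B.
A: triangle coeff Δ(1,3,4) = 1/252; Σ_t [0,0]: t=0:+1/240 = 1/240; (3j)²=1/12 [(1 3 4; 1 2 -3)], sign=-1
B: triangle coeff Δ(1,3,4) = 1/252; Σ_t [0,0]: t=0:+1/72 = 1/72; (3j)²=5/126 [(1 3 4; -1 0 1)], sign=-1
I_A²/I_B² = (1/12)/(5/126) = 21/10

21/10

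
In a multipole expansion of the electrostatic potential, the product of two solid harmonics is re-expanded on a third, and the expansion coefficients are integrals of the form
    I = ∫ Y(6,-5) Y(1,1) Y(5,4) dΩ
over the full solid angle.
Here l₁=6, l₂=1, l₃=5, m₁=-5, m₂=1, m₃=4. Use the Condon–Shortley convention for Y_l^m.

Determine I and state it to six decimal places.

Checks pass: Σm=0; 12 even; l₃=5∈[5,7].
(2·6+1)(2·1+1)(2·5+1) = 429
Δ: 2! 10! 0! / 13! → 1/858
sum: t=1:−1/14400 = -1/14400
3j²(6 1 5; 0 0 0) = Δ·Π!·Σ² = 6/143  (sign +1)
sum: t=2:+1/725760 = 1/725760
3j²(6 1 5; -5 1 4) = Δ·Π!·Σ² = 5/78  (sign -1)
combine: 4πI² = 429·6/143·5/78 = 15/13
take √, sign -1: I = -0.30301841

-0.303018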